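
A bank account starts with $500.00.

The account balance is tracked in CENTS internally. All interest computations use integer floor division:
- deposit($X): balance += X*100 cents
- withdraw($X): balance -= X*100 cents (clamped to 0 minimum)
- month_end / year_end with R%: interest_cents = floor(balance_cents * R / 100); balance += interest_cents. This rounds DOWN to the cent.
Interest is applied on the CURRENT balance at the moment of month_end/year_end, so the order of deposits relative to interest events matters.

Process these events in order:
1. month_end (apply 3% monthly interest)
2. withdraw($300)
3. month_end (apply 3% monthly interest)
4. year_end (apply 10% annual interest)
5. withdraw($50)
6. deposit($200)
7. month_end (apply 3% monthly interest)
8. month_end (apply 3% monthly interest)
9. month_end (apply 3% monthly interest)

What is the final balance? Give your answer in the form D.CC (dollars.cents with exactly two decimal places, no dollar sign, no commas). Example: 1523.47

Answer: 430.07

Derivation:
After 1 (month_end (apply 3% monthly interest)): balance=$515.00 total_interest=$15.00
After 2 (withdraw($300)): balance=$215.00 total_interest=$15.00
After 3 (month_end (apply 3% monthly interest)): balance=$221.45 total_interest=$21.45
After 4 (year_end (apply 10% annual interest)): balance=$243.59 total_interest=$43.59
After 5 (withdraw($50)): balance=$193.59 total_interest=$43.59
After 6 (deposit($200)): balance=$393.59 total_interest=$43.59
After 7 (month_end (apply 3% monthly interest)): balance=$405.39 total_interest=$55.39
After 8 (month_end (apply 3% monthly interest)): balance=$417.55 total_interest=$67.55
After 9 (month_end (apply 3% monthly interest)): balance=$430.07 total_interest=$80.07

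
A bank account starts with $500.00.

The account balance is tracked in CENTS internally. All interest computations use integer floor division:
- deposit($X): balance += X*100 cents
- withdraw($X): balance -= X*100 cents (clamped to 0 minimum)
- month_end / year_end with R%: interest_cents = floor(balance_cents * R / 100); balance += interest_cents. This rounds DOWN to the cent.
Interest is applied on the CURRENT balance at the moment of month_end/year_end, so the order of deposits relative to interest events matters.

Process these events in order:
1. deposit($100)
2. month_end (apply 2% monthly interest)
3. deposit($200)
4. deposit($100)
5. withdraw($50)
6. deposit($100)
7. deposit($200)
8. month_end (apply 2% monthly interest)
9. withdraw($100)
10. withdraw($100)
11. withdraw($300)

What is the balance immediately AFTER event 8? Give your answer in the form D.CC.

After 1 (deposit($100)): balance=$600.00 total_interest=$0.00
After 2 (month_end (apply 2% monthly interest)): balance=$612.00 total_interest=$12.00
After 3 (deposit($200)): balance=$812.00 total_interest=$12.00
After 4 (deposit($100)): balance=$912.00 total_interest=$12.00
After 5 (withdraw($50)): balance=$862.00 total_interest=$12.00
After 6 (deposit($100)): balance=$962.00 total_interest=$12.00
After 7 (deposit($200)): balance=$1162.00 total_interest=$12.00
After 8 (month_end (apply 2% monthly interest)): balance=$1185.24 total_interest=$35.24

Answer: 1185.24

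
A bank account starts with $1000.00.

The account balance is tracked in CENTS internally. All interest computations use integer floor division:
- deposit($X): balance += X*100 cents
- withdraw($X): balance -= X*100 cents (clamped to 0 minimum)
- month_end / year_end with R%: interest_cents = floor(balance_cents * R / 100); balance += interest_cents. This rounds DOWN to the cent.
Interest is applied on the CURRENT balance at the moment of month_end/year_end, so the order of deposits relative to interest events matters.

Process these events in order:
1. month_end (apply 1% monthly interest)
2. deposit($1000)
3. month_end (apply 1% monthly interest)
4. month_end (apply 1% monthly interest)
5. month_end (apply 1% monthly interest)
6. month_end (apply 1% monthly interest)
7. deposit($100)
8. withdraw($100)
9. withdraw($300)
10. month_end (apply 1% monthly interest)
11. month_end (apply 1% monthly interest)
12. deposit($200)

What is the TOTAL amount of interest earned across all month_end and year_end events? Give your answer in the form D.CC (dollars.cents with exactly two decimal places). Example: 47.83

Answer: 127.60

Derivation:
After 1 (month_end (apply 1% monthly interest)): balance=$1010.00 total_interest=$10.00
After 2 (deposit($1000)): balance=$2010.00 total_interest=$10.00
After 3 (month_end (apply 1% monthly interest)): balance=$2030.10 total_interest=$30.10
After 4 (month_end (apply 1% monthly interest)): balance=$2050.40 total_interest=$50.40
After 5 (month_end (apply 1% monthly interest)): balance=$2070.90 total_interest=$70.90
After 6 (month_end (apply 1% monthly interest)): balance=$2091.60 total_interest=$91.60
After 7 (deposit($100)): balance=$2191.60 total_interest=$91.60
After 8 (withdraw($100)): balance=$2091.60 total_interest=$91.60
After 9 (withdraw($300)): balance=$1791.60 total_interest=$91.60
After 10 (month_end (apply 1% monthly interest)): balance=$1809.51 total_interest=$109.51
After 11 (month_end (apply 1% monthly interest)): balance=$1827.60 total_interest=$127.60
After 12 (deposit($200)): balance=$2027.60 total_interest=$127.60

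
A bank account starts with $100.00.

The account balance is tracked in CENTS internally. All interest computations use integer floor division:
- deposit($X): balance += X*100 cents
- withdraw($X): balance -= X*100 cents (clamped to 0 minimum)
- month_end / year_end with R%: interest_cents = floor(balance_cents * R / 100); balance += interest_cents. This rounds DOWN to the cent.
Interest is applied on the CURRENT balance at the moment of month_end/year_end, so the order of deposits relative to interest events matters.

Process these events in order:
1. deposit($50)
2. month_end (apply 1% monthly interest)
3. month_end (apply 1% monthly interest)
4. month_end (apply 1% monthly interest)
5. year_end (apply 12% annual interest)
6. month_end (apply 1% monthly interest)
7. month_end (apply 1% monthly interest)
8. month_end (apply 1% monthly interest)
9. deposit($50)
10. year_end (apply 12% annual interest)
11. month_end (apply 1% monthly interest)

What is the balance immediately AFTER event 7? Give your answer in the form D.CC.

After 1 (deposit($50)): balance=$150.00 total_interest=$0.00
After 2 (month_end (apply 1% monthly interest)): balance=$151.50 total_interest=$1.50
After 3 (month_end (apply 1% monthly interest)): balance=$153.01 total_interest=$3.01
After 4 (month_end (apply 1% monthly interest)): balance=$154.54 total_interest=$4.54
After 5 (year_end (apply 12% annual interest)): balance=$173.08 total_interest=$23.08
After 6 (month_end (apply 1% monthly interest)): balance=$174.81 total_interest=$24.81
After 7 (month_end (apply 1% monthly interest)): balance=$176.55 total_interest=$26.55

Answer: 176.55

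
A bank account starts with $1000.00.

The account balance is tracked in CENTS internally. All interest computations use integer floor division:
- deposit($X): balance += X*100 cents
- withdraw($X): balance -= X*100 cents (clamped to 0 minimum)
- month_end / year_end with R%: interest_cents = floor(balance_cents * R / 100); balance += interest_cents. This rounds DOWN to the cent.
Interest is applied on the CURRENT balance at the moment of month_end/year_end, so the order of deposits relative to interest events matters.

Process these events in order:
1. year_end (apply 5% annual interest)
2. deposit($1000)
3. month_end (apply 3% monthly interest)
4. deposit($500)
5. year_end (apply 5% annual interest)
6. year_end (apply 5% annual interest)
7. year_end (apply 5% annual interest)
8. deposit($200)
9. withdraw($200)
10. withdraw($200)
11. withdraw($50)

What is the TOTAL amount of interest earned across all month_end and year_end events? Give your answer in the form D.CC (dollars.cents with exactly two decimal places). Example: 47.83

After 1 (year_end (apply 5% annual interest)): balance=$1050.00 total_interest=$50.00
After 2 (deposit($1000)): balance=$2050.00 total_interest=$50.00
After 3 (month_end (apply 3% monthly interest)): balance=$2111.50 total_interest=$111.50
After 4 (deposit($500)): balance=$2611.50 total_interest=$111.50
After 5 (year_end (apply 5% annual interest)): balance=$2742.07 total_interest=$242.07
After 6 (year_end (apply 5% annual interest)): balance=$2879.17 total_interest=$379.17
After 7 (year_end (apply 5% annual interest)): balance=$3023.12 total_interest=$523.12
After 8 (deposit($200)): balance=$3223.12 total_interest=$523.12
After 9 (withdraw($200)): balance=$3023.12 total_interest=$523.12
After 10 (withdraw($200)): balance=$2823.12 total_interest=$523.12
After 11 (withdraw($50)): balance=$2773.12 total_interest=$523.12

Answer: 523.12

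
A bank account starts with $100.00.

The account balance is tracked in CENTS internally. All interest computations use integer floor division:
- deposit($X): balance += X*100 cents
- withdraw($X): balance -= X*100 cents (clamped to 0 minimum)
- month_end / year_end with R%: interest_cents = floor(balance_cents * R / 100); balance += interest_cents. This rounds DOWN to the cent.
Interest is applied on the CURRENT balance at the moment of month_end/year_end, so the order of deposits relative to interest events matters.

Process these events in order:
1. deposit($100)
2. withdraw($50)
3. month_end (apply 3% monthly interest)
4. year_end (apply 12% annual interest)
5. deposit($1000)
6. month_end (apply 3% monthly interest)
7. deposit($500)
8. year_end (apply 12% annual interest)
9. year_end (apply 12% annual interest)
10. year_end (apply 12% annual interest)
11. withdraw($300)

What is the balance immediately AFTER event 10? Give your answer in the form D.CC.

After 1 (deposit($100)): balance=$200.00 total_interest=$0.00
After 2 (withdraw($50)): balance=$150.00 total_interest=$0.00
After 3 (month_end (apply 3% monthly interest)): balance=$154.50 total_interest=$4.50
After 4 (year_end (apply 12% annual interest)): balance=$173.04 total_interest=$23.04
After 5 (deposit($1000)): balance=$1173.04 total_interest=$23.04
After 6 (month_end (apply 3% monthly interest)): balance=$1208.23 total_interest=$58.23
After 7 (deposit($500)): balance=$1708.23 total_interest=$58.23
After 8 (year_end (apply 12% annual interest)): balance=$1913.21 total_interest=$263.21
After 9 (year_end (apply 12% annual interest)): balance=$2142.79 total_interest=$492.79
After 10 (year_end (apply 12% annual interest)): balance=$2399.92 total_interest=$749.92

Answer: 2399.92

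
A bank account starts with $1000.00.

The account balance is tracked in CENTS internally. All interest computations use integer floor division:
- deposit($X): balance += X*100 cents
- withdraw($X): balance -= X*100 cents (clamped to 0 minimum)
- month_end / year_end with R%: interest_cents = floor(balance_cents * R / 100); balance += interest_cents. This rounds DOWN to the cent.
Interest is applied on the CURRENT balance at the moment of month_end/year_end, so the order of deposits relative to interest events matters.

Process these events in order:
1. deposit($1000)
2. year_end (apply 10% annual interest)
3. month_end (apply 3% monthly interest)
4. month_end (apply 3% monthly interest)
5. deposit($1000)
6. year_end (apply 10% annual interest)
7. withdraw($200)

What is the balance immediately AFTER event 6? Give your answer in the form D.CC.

Answer: 3667.37

Derivation:
After 1 (deposit($1000)): balance=$2000.00 total_interest=$0.00
After 2 (year_end (apply 10% annual interest)): balance=$2200.00 total_interest=$200.00
After 3 (month_end (apply 3% monthly interest)): balance=$2266.00 total_interest=$266.00
After 4 (month_end (apply 3% monthly interest)): balance=$2333.98 total_interest=$333.98
After 5 (deposit($1000)): balance=$3333.98 total_interest=$333.98
After 6 (year_end (apply 10% annual interest)): balance=$3667.37 total_interest=$667.37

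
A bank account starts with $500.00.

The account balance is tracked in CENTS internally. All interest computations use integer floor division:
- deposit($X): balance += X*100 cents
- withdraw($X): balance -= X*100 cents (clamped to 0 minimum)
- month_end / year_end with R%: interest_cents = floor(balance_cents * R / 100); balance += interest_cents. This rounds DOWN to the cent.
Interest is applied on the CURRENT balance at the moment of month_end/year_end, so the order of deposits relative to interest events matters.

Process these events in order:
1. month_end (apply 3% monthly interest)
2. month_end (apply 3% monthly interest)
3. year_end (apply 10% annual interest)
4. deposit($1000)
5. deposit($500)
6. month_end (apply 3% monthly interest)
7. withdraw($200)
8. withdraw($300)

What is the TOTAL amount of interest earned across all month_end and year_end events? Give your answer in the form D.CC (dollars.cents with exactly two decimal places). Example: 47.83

After 1 (month_end (apply 3% monthly interest)): balance=$515.00 total_interest=$15.00
After 2 (month_end (apply 3% monthly interest)): balance=$530.45 total_interest=$30.45
After 3 (year_end (apply 10% annual interest)): balance=$583.49 total_interest=$83.49
After 4 (deposit($1000)): balance=$1583.49 total_interest=$83.49
After 5 (deposit($500)): balance=$2083.49 total_interest=$83.49
After 6 (month_end (apply 3% monthly interest)): balance=$2145.99 total_interest=$145.99
After 7 (withdraw($200)): balance=$1945.99 total_interest=$145.99
After 8 (withdraw($300)): balance=$1645.99 total_interest=$145.99

Answer: 145.99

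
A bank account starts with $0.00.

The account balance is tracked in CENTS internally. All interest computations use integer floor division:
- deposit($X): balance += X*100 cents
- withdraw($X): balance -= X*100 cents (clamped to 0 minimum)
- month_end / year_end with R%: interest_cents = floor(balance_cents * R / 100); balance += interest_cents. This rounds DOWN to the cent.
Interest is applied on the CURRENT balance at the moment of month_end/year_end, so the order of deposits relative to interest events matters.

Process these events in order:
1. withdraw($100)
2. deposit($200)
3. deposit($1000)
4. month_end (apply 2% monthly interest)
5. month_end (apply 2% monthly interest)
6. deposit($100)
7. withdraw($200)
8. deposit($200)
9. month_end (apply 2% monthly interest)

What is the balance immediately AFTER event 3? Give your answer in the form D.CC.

After 1 (withdraw($100)): balance=$0.00 total_interest=$0.00
After 2 (deposit($200)): balance=$200.00 total_interest=$0.00
After 3 (deposit($1000)): balance=$1200.00 total_interest=$0.00

Answer: 1200.00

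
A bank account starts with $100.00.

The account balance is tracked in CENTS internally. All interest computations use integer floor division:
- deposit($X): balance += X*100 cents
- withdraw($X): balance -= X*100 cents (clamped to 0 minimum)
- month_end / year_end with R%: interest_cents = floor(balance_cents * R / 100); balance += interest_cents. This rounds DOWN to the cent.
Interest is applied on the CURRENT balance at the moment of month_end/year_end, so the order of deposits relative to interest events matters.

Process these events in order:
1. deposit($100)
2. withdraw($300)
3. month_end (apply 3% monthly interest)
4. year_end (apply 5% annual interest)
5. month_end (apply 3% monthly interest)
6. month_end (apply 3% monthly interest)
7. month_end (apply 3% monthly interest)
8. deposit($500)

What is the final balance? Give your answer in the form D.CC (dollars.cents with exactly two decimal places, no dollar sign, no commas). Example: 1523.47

After 1 (deposit($100)): balance=$200.00 total_interest=$0.00
After 2 (withdraw($300)): balance=$0.00 total_interest=$0.00
After 3 (month_end (apply 3% monthly interest)): balance=$0.00 total_interest=$0.00
After 4 (year_end (apply 5% annual interest)): balance=$0.00 total_interest=$0.00
After 5 (month_end (apply 3% monthly interest)): balance=$0.00 total_interest=$0.00
After 6 (month_end (apply 3% monthly interest)): balance=$0.00 total_interest=$0.00
After 7 (month_end (apply 3% monthly interest)): balance=$0.00 total_interest=$0.00
After 8 (deposit($500)): balance=$500.00 total_interest=$0.00

Answer: 500.00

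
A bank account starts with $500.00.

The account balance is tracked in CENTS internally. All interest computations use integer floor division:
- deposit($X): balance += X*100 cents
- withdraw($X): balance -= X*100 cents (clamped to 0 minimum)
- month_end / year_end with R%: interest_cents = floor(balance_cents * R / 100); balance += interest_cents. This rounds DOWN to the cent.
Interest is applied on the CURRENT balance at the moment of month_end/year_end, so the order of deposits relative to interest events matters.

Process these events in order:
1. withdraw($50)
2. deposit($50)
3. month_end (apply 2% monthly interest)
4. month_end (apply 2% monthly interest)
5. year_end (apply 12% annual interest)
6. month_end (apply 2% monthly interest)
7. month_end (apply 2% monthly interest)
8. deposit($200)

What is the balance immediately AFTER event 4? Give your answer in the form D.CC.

Answer: 520.20

Derivation:
After 1 (withdraw($50)): balance=$450.00 total_interest=$0.00
After 2 (deposit($50)): balance=$500.00 total_interest=$0.00
After 3 (month_end (apply 2% monthly interest)): balance=$510.00 total_interest=$10.00
After 4 (month_end (apply 2% monthly interest)): balance=$520.20 total_interest=$20.20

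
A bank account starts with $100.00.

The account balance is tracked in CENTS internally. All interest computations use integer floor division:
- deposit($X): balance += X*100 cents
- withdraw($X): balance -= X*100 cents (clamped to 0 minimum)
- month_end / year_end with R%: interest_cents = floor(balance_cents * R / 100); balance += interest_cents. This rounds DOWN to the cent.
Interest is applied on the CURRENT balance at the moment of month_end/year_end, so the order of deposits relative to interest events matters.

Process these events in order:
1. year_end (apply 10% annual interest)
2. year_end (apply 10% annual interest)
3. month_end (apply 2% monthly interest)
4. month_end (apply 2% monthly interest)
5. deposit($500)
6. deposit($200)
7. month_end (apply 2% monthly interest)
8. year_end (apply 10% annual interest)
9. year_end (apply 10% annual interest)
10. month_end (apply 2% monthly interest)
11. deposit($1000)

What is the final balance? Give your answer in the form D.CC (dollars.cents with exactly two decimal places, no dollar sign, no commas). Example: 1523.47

Answer: 2039.66

Derivation:
After 1 (year_end (apply 10% annual interest)): balance=$110.00 total_interest=$10.00
After 2 (year_end (apply 10% annual interest)): balance=$121.00 total_interest=$21.00
After 3 (month_end (apply 2% monthly interest)): balance=$123.42 total_interest=$23.42
After 4 (month_end (apply 2% monthly interest)): balance=$125.88 total_interest=$25.88
After 5 (deposit($500)): balance=$625.88 total_interest=$25.88
After 6 (deposit($200)): balance=$825.88 total_interest=$25.88
After 7 (month_end (apply 2% monthly interest)): balance=$842.39 total_interest=$42.39
After 8 (year_end (apply 10% annual interest)): balance=$926.62 total_interest=$126.62
After 9 (year_end (apply 10% annual interest)): balance=$1019.28 total_interest=$219.28
After 10 (month_end (apply 2% monthly interest)): balance=$1039.66 total_interest=$239.66
After 11 (deposit($1000)): balance=$2039.66 total_interest=$239.66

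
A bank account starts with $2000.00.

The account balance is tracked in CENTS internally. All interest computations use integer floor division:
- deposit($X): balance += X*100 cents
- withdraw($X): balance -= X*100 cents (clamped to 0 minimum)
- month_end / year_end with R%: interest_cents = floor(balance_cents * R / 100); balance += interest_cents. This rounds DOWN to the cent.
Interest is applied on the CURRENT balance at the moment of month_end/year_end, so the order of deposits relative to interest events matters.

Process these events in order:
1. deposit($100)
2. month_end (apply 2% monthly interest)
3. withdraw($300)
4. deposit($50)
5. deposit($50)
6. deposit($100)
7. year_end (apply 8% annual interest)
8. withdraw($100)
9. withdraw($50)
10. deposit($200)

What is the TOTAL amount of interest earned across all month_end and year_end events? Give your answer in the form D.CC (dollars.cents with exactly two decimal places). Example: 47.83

After 1 (deposit($100)): balance=$2100.00 total_interest=$0.00
After 2 (month_end (apply 2% monthly interest)): balance=$2142.00 total_interest=$42.00
After 3 (withdraw($300)): balance=$1842.00 total_interest=$42.00
After 4 (deposit($50)): balance=$1892.00 total_interest=$42.00
After 5 (deposit($50)): balance=$1942.00 total_interest=$42.00
After 6 (deposit($100)): balance=$2042.00 total_interest=$42.00
After 7 (year_end (apply 8% annual interest)): balance=$2205.36 total_interest=$205.36
After 8 (withdraw($100)): balance=$2105.36 total_interest=$205.36
After 9 (withdraw($50)): balance=$2055.36 total_interest=$205.36
After 10 (deposit($200)): balance=$2255.36 total_interest=$205.36

Answer: 205.36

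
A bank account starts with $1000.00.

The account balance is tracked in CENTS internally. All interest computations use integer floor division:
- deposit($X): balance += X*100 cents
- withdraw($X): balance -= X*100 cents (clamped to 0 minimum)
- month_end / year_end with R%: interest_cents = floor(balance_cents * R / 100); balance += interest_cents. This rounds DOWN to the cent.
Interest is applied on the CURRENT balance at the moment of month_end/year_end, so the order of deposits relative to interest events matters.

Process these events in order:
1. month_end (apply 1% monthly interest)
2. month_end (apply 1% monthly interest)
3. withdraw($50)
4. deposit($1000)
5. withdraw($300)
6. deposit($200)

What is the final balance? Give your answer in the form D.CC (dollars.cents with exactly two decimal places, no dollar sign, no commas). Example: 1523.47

After 1 (month_end (apply 1% monthly interest)): balance=$1010.00 total_interest=$10.00
After 2 (month_end (apply 1% monthly interest)): balance=$1020.10 total_interest=$20.10
After 3 (withdraw($50)): balance=$970.10 total_interest=$20.10
After 4 (deposit($1000)): balance=$1970.10 total_interest=$20.10
After 5 (withdraw($300)): balance=$1670.10 total_interest=$20.10
After 6 (deposit($200)): balance=$1870.10 total_interest=$20.10

Answer: 1870.10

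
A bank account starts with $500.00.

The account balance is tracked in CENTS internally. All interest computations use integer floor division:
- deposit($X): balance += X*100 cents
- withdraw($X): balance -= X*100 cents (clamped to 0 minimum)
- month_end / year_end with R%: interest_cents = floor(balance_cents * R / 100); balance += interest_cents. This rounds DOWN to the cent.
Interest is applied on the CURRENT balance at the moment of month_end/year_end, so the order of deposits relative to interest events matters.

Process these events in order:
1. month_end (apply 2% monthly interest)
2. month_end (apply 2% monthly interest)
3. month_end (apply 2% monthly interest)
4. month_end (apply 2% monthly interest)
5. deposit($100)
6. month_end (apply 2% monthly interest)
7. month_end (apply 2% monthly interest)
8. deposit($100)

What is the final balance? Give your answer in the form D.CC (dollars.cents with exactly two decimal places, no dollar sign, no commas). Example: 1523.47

After 1 (month_end (apply 2% monthly interest)): balance=$510.00 total_interest=$10.00
After 2 (month_end (apply 2% monthly interest)): balance=$520.20 total_interest=$20.20
After 3 (month_end (apply 2% monthly interest)): balance=$530.60 total_interest=$30.60
After 4 (month_end (apply 2% monthly interest)): balance=$541.21 total_interest=$41.21
After 5 (deposit($100)): balance=$641.21 total_interest=$41.21
After 6 (month_end (apply 2% monthly interest)): balance=$654.03 total_interest=$54.03
After 7 (month_end (apply 2% monthly interest)): balance=$667.11 total_interest=$67.11
After 8 (deposit($100)): balance=$767.11 total_interest=$67.11

Answer: 767.11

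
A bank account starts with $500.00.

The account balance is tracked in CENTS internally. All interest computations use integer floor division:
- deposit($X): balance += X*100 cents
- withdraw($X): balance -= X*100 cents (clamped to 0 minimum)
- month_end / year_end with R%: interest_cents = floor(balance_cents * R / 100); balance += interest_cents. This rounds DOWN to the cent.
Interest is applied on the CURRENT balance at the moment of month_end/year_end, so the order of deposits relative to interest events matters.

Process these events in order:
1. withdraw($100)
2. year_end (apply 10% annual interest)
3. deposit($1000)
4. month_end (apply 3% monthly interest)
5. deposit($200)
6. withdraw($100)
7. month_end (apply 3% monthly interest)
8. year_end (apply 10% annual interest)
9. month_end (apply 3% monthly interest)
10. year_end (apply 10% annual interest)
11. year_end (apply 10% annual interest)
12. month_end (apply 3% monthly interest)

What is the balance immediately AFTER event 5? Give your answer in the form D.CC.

After 1 (withdraw($100)): balance=$400.00 total_interest=$0.00
After 2 (year_end (apply 10% annual interest)): balance=$440.00 total_interest=$40.00
After 3 (deposit($1000)): balance=$1440.00 total_interest=$40.00
After 4 (month_end (apply 3% monthly interest)): balance=$1483.20 total_interest=$83.20
After 5 (deposit($200)): balance=$1683.20 total_interest=$83.20

Answer: 1683.20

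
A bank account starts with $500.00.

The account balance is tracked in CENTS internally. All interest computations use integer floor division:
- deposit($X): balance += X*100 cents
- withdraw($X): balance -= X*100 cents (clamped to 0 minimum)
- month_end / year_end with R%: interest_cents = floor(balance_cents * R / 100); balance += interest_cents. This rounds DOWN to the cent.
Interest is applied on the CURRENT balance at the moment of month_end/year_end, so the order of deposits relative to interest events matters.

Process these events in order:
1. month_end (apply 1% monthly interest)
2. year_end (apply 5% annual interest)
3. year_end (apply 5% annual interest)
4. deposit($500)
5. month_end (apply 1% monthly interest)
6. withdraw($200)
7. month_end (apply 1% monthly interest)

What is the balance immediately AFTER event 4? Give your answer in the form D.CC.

Answer: 1056.76

Derivation:
After 1 (month_end (apply 1% monthly interest)): balance=$505.00 total_interest=$5.00
After 2 (year_end (apply 5% annual interest)): balance=$530.25 total_interest=$30.25
After 3 (year_end (apply 5% annual interest)): balance=$556.76 total_interest=$56.76
After 4 (deposit($500)): balance=$1056.76 total_interest=$56.76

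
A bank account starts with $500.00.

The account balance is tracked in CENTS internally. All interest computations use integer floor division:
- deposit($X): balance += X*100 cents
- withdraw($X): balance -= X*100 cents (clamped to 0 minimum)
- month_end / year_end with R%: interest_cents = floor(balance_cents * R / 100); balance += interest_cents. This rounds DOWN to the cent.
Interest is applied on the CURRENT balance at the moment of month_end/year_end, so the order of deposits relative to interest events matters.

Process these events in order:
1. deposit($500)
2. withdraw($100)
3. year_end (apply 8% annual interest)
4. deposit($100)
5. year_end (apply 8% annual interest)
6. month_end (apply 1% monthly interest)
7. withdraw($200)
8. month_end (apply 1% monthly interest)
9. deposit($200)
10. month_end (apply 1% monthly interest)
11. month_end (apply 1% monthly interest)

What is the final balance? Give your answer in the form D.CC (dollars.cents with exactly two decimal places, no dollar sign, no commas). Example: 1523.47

After 1 (deposit($500)): balance=$1000.00 total_interest=$0.00
After 2 (withdraw($100)): balance=$900.00 total_interest=$0.00
After 3 (year_end (apply 8% annual interest)): balance=$972.00 total_interest=$72.00
After 4 (deposit($100)): balance=$1072.00 total_interest=$72.00
After 5 (year_end (apply 8% annual interest)): balance=$1157.76 total_interest=$157.76
After 6 (month_end (apply 1% monthly interest)): balance=$1169.33 total_interest=$169.33
After 7 (withdraw($200)): balance=$969.33 total_interest=$169.33
After 8 (month_end (apply 1% monthly interest)): balance=$979.02 total_interest=$179.02
After 9 (deposit($200)): balance=$1179.02 total_interest=$179.02
After 10 (month_end (apply 1% monthly interest)): balance=$1190.81 total_interest=$190.81
After 11 (month_end (apply 1% monthly interest)): balance=$1202.71 total_interest=$202.71

Answer: 1202.71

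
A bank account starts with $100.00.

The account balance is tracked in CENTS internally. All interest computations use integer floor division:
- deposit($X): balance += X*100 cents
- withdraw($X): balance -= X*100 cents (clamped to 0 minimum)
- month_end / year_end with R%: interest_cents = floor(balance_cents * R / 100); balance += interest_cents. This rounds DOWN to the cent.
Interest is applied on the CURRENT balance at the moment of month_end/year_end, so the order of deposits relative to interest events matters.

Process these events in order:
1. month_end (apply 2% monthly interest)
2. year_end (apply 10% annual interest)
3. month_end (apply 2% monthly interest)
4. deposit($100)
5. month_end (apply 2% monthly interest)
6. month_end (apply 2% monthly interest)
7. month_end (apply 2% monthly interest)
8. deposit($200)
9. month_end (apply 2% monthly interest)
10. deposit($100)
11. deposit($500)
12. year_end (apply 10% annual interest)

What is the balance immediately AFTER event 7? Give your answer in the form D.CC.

Answer: 227.55

Derivation:
After 1 (month_end (apply 2% monthly interest)): balance=$102.00 total_interest=$2.00
After 2 (year_end (apply 10% annual interest)): balance=$112.20 total_interest=$12.20
After 3 (month_end (apply 2% monthly interest)): balance=$114.44 total_interest=$14.44
After 4 (deposit($100)): balance=$214.44 total_interest=$14.44
After 5 (month_end (apply 2% monthly interest)): balance=$218.72 total_interest=$18.72
After 6 (month_end (apply 2% monthly interest)): balance=$223.09 total_interest=$23.09
After 7 (month_end (apply 2% monthly interest)): balance=$227.55 total_interest=$27.55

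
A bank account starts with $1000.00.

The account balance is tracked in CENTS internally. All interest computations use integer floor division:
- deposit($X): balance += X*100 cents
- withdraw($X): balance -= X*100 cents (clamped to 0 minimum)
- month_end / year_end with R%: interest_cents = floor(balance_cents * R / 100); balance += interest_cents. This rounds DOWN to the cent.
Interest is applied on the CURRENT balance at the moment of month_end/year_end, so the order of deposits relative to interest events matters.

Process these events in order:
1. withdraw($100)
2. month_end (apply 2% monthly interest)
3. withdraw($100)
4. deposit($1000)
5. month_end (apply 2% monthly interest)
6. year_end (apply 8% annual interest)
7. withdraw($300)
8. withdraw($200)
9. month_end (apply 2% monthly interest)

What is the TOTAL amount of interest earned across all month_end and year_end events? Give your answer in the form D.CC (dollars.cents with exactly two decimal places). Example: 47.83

After 1 (withdraw($100)): balance=$900.00 total_interest=$0.00
After 2 (month_end (apply 2% monthly interest)): balance=$918.00 total_interest=$18.00
After 3 (withdraw($100)): balance=$818.00 total_interest=$18.00
After 4 (deposit($1000)): balance=$1818.00 total_interest=$18.00
After 5 (month_end (apply 2% monthly interest)): balance=$1854.36 total_interest=$54.36
After 6 (year_end (apply 8% annual interest)): balance=$2002.70 total_interest=$202.70
After 7 (withdraw($300)): balance=$1702.70 total_interest=$202.70
After 8 (withdraw($200)): balance=$1502.70 total_interest=$202.70
After 9 (month_end (apply 2% monthly interest)): balance=$1532.75 total_interest=$232.75

Answer: 232.75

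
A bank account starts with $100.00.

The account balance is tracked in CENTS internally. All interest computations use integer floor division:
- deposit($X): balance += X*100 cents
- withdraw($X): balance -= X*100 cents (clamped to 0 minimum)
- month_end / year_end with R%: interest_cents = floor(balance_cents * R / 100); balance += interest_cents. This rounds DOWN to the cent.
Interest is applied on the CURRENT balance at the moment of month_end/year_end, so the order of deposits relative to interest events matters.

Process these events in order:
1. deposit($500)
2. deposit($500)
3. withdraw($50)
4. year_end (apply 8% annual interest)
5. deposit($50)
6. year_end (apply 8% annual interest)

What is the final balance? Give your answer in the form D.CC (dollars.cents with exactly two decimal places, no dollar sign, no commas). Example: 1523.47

Answer: 1278.72

Derivation:
After 1 (deposit($500)): balance=$600.00 total_interest=$0.00
After 2 (deposit($500)): balance=$1100.00 total_interest=$0.00
After 3 (withdraw($50)): balance=$1050.00 total_interest=$0.00
After 4 (year_end (apply 8% annual interest)): balance=$1134.00 total_interest=$84.00
After 5 (deposit($50)): balance=$1184.00 total_interest=$84.00
After 6 (year_end (apply 8% annual interest)): balance=$1278.72 total_interest=$178.72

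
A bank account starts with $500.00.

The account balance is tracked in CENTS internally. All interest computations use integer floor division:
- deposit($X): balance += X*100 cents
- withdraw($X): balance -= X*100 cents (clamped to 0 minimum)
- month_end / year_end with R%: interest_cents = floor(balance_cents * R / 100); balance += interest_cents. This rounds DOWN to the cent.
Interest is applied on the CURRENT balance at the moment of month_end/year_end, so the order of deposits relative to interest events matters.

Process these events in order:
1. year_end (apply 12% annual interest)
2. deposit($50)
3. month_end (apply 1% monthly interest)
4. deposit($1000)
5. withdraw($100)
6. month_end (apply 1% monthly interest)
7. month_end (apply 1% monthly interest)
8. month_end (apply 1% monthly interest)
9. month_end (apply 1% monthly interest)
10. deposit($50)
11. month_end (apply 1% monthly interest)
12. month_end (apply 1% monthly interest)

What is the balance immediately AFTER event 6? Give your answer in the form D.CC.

Answer: 1531.26

Derivation:
After 1 (year_end (apply 12% annual interest)): balance=$560.00 total_interest=$60.00
After 2 (deposit($50)): balance=$610.00 total_interest=$60.00
After 3 (month_end (apply 1% monthly interest)): balance=$616.10 total_interest=$66.10
After 4 (deposit($1000)): balance=$1616.10 total_interest=$66.10
After 5 (withdraw($100)): balance=$1516.10 total_interest=$66.10
After 6 (month_end (apply 1% monthly interest)): balance=$1531.26 total_interest=$81.26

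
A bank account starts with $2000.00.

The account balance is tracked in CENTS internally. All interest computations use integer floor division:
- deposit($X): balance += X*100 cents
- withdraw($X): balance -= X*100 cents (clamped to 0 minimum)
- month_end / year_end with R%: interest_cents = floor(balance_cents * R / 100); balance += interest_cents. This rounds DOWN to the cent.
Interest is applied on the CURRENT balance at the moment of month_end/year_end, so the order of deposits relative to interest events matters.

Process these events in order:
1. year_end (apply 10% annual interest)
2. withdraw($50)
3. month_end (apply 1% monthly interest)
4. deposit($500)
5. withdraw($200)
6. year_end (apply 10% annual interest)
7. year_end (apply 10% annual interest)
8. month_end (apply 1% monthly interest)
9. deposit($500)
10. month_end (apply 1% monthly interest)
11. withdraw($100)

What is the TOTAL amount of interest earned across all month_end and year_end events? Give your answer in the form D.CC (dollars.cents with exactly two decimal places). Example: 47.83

After 1 (year_end (apply 10% annual interest)): balance=$2200.00 total_interest=$200.00
After 2 (withdraw($50)): balance=$2150.00 total_interest=$200.00
After 3 (month_end (apply 1% monthly interest)): balance=$2171.50 total_interest=$221.50
After 4 (deposit($500)): balance=$2671.50 total_interest=$221.50
After 5 (withdraw($200)): balance=$2471.50 total_interest=$221.50
After 6 (year_end (apply 10% annual interest)): balance=$2718.65 total_interest=$468.65
After 7 (year_end (apply 10% annual interest)): balance=$2990.51 total_interest=$740.51
After 8 (month_end (apply 1% monthly interest)): balance=$3020.41 total_interest=$770.41
After 9 (deposit($500)): balance=$3520.41 total_interest=$770.41
After 10 (month_end (apply 1% monthly interest)): balance=$3555.61 total_interest=$805.61
After 11 (withdraw($100)): balance=$3455.61 total_interest=$805.61

Answer: 805.61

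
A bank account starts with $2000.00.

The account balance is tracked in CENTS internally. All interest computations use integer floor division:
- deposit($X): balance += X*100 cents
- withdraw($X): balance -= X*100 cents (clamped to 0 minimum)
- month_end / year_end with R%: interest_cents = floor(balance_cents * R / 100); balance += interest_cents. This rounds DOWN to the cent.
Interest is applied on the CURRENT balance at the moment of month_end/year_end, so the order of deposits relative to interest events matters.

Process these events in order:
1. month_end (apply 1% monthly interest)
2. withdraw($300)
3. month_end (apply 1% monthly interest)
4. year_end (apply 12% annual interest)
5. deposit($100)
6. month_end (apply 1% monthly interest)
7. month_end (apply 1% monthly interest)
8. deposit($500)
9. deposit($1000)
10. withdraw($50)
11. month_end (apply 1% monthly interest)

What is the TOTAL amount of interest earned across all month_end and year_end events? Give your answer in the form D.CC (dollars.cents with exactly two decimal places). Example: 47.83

After 1 (month_end (apply 1% monthly interest)): balance=$2020.00 total_interest=$20.00
After 2 (withdraw($300)): balance=$1720.00 total_interest=$20.00
After 3 (month_end (apply 1% monthly interest)): balance=$1737.20 total_interest=$37.20
After 4 (year_end (apply 12% annual interest)): balance=$1945.66 total_interest=$245.66
After 5 (deposit($100)): balance=$2045.66 total_interest=$245.66
After 6 (month_end (apply 1% monthly interest)): balance=$2066.11 total_interest=$266.11
After 7 (month_end (apply 1% monthly interest)): balance=$2086.77 total_interest=$286.77
After 8 (deposit($500)): balance=$2586.77 total_interest=$286.77
After 9 (deposit($1000)): balance=$3586.77 total_interest=$286.77
After 10 (withdraw($50)): balance=$3536.77 total_interest=$286.77
After 11 (month_end (apply 1% monthly interest)): balance=$3572.13 total_interest=$322.13

Answer: 322.13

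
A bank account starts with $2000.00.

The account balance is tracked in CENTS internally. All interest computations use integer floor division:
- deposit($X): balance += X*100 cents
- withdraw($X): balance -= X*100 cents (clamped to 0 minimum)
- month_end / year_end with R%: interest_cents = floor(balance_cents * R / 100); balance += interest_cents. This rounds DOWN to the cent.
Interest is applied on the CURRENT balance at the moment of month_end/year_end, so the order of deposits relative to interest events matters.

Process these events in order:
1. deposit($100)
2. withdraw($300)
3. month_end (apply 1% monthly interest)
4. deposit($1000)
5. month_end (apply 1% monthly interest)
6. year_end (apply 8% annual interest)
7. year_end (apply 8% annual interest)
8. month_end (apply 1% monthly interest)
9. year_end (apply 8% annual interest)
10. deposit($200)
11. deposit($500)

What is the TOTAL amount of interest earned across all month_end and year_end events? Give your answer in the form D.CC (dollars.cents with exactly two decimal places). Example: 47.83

Answer: 821.19

Derivation:
After 1 (deposit($100)): balance=$2100.00 total_interest=$0.00
After 2 (withdraw($300)): balance=$1800.00 total_interest=$0.00
After 3 (month_end (apply 1% monthly interest)): balance=$1818.00 total_interest=$18.00
After 4 (deposit($1000)): balance=$2818.00 total_interest=$18.00
After 5 (month_end (apply 1% monthly interest)): balance=$2846.18 total_interest=$46.18
After 6 (year_end (apply 8% annual interest)): balance=$3073.87 total_interest=$273.87
After 7 (year_end (apply 8% annual interest)): balance=$3319.77 total_interest=$519.77
After 8 (month_end (apply 1% monthly interest)): balance=$3352.96 total_interest=$552.96
After 9 (year_end (apply 8% annual interest)): balance=$3621.19 total_interest=$821.19
After 10 (deposit($200)): balance=$3821.19 total_interest=$821.19
After 11 (deposit($500)): balance=$4321.19 total_interest=$821.19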